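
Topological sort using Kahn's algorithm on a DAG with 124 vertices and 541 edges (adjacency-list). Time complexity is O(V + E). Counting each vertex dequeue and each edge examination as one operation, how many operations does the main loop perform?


Kahn's algorithm:
  1. Compute in-degrees: O(V + E)
  2. Process queue: each vertex dequeued once (O(V))
     each edge examined once (O(E))
Total = V + E = 124 + 541 = 665


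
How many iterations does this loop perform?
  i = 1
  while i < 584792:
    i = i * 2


The loop variable doubles each iteration:
i = 1 -> 2 -> 4 -> 8 -> 16 -> 32 -> 64 -> 128 -> 256 -> 512 -> 1024 -> 2048 -> 4096 -> 8192 -> 16384 -> 32768 -> 65536 -> 131072 -> 262144 -> 524288 -> 1048576 (stop, 1048576 >= 584792)
Number of doublings = ceil(log2(584792)) = 20


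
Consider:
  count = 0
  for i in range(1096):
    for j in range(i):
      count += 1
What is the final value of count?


For each i, the inner loop runs i times:
  i=0: inner runs 0 times
  i=1: inner runs 1 time
  i=2: inner runs 2 times
  i=3: inner runs 3 times
  i=4: inner runs 4 times
  i=5: inner runs 5 times
  i=6: inner runs 6 times
  i=7: inner runs 7 times
  ...
Total = 0 + 1 + 2 + ... + 1095 = 1096*(1096-1)/2 = 600060


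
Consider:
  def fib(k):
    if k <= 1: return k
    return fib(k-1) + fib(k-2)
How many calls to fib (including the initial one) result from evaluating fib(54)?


Let C(m) = total calls to evaluate fib(m). Then C(0)=C(1)=1, and
C(m) = 1 + C(m-1) + C(m-2) for m >= 2.
Build the table (each entry = 1 + previous two):
  C(0) = 1
  C(1) = 1
  C(2) = 1 + 1 + 1 = 3
  C(3) = 1 + 3 + 1 = 5
  C(4) = 1 + 5 + 3 = 9
  C(5) = 1 + 9 + 5 = 15
  C(6) = 1 + 15 + 9 = 25
  C(7) = 1 + 25 + 15 = 41
  C(8) = 1 + 41 + 25 = 67
  C(9) = 1 + 67 + 41 = 109
  C(10) = 1 + 109 + 67 = 177
  C(11) = 1 + 177 + 109 = 287
  C(12) = 1 + 287 + 177 = 465
  C(13) = 1 + 465 + 287 = 753
  C(14) = 1 + 753 + 465 = 1219
  C(15) = 1 + 1219 + 753 = 1973
  C(16) = 1 + 1973 + 1219 = 3193
  C(17) = 1 + 3193 + 1973 = 5167
  C(18) = 1 + 5167 + 3193 = 8361
  C(19) = 1 + 8361 + 5167 = 13529
  C(20) = 1 + 13529 + 8361 = 21891
  C(21) = 1 + 21891 + 13529 = 35421
  C(22) = 1 + 35421 + 21891 = 57313
  C(23) = 1 + 57313 + 35421 = 92735
  C(24) = 1 + 92735 + 57313 = 150049
  C(25) = 1 + 150049 + 92735 = 242785
  C(26) = 1 + 242785 + 150049 = 392835
  C(27) = 1 + 392835 + 242785 = 635621
  C(28) = 1 + 635621 + 392835 = 1028457
  C(29) = 1 + 1028457 + 635621 = 1664079
  C(30) = 1 + 1664079 + 1028457 = 2692537
  C(31) = 1 + 2692537 + 1664079 = 4356617
  C(32) = 1 + 4356617 + 2692537 = 7049155
  C(33) = 1 + 7049155 + 4356617 = 11405773
  C(34) = 1 + 11405773 + 7049155 = 18454929
  C(35) = 1 + 18454929 + 11405773 = 29860703
  C(36) = 1 + 29860703 + 18454929 = 48315633
  C(37) = 1 + 48315633 + 29860703 = 78176337
  C(38) = 1 + 78176337 + 48315633 = 126491971
  C(39) = 1 + 126491971 + 78176337 = 204668309
  C(40) = 1 + 204668309 + 126491971 = 331160281
  C(41) = 1 + 331160281 + 204668309 = 535828591
  C(42) = 1 + 535828591 + 331160281 = 866988873
  C(43) = 1 + 866988873 + 535828591 = 1402817465
  C(44) = 1 + 1402817465 + 866988873 = 2269806339
  C(45) = 1 + 2269806339 + 1402817465 = 3672623805
  C(46) = 1 + 3672623805 + 2269806339 = 5942430145
  C(47) = 1 + 5942430145 + 3672623805 = 9615053951
  C(48) = 1 + 9615053951 + 5942430145 = 15557484097
  C(49) = 1 + 15557484097 + 9615053951 = 25172538049
  C(50) = 1 + 25172538049 + 15557484097 = 40730022147
  C(51) = 1 + 40730022147 + 25172538049 = 65902560197
  C(52) = 1 + 65902560197 + 40730022147 = 106632582345
  C(53) = 1 + 106632582345 + 65902560197 = 172535142543
  C(54) = 1 + 172535142543 + 106632582345 = 279167724889
Total calls for fib(54) = 279167724889


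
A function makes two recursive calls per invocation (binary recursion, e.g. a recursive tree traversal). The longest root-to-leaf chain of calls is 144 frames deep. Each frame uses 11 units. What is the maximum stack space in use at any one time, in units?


Binary recursion: the two calls run one after the other, so only one root-to-leaf chain of frames is on the stack at a time.
Maximum depth (longest chain) = 144 frames
Each frame = 11 units
Max stack space = 144 * 11 = 1584


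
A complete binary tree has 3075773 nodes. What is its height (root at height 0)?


In a complete binary tree, level k holds nodes 2^k .. 2^(k+1)-1 (1-indexed).
Height = floor(log2(n)) = floor(log2(3075773)) = 21
Check: 2^21 = 2097152 <= 3075773 < 4194304 = 2^22


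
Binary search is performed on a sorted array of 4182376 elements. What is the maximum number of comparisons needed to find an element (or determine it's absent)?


Binary search halves the search space each comparison:
  Step 1: search space = 4182376 -> 2091188
  Step 2: search space = 2091188 -> 1045594
  Step 3: search space = 1045594 -> 522797
  Step 4: search space = 522797 -> 261398
  Step 5: search space = 261398 -> 130699
  Step 6: search space = 130699 -> 65349
  Step 7: search space = 65349 -> 32674
  Step 8: search space = 32674 -> 16337
  Step 9: search space = 16337 -> 8168
  Step 10: search space = 8168 -> 4084
  Step 11: search space = 4084 -> 2042
  Step 12: search space = 2042 -> 1021
  Step 13: search space = 1021 -> 510
  Step 14: search space = 510 -> 255
  Step 15: search space = 255 -> 127
  Step 16: search space = 127 -> 63
  Step 17: search space = 63 -> 31
  Step 18: search space = 31 -> 15
  Step 19: search space = 15 -> 7
  Step 20: search space = 7 -> 3
  Step 21: search space = 3 -> 1
  Step 22: search space = 1 (final check)
Maximum comparisons = floor(log2(4182376)) + 1 = 21 + 1 = 22


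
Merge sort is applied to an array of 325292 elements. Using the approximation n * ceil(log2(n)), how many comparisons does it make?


Merge sort divides the array into halves recursively.
Number of levels = ceil(log2(325292)) = 19
At each level, approximately n = 325292 comparisons are needed for merging.
Total comparisons ~ n * ceil(log2(n)) = 325292 * 19 = 6180548


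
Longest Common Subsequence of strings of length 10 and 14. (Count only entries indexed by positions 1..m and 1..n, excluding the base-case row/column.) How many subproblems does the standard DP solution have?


DP table indexed by positions in both strings.
First string: 10 positions
Second string: 14 positions
Total = 10 * 14 = 140


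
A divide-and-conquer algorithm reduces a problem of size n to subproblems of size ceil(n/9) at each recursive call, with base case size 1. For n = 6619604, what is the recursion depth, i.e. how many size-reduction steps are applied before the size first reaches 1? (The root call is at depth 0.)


Each step divides the size by 9 (rounding up); after k steps the size is ceil(n/9^k), which equals 1 exactly when 9^k >= n.
So the depth is the smallest k with 9^k >= 6619604, i.e. ceil(log_9(6619604)).
9^7 = 4782969 < 6619604 <= 43046721 = 9^8
Recursion depth = 8


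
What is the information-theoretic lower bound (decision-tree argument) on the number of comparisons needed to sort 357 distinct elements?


A binary decision tree of height h has at most 2^h leaves and needs at least n! of them, so h >= ceil(log2(n!)).
357! is far too large to multiply out, so use Stirling's series:
  ln(n!) ~ n ln n - n + (1/2) ln(2 pi n) + 1/(12n)  (error below 1/(360 n^3), negligible here)
  ln(357) = 5.8777358
  n ln n = 357 * 5.8777358 = 2098.3517
  (1/2) ln(2 pi * 357) = (1/2) ln(2243.0972) = 3.8578
  1/(12*357) = 0.0002
  ln(357!) ~ 2098.3517 - 357 + 3.8578 + 0.0002 = 1745.2097
Convert to base 2: log2(357!) = 1745.2097 / ln 2 = 1745.2097 / 0.69314718 = 2517.8054
ceil(2517.8054) = 2518


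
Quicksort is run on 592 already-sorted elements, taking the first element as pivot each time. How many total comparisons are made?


Sum of comparisons per partition:
591 + 590 + ... + 1 + 0
= 592 * (592 - 1) / 2
= 592 * 591 / 2
= 174936


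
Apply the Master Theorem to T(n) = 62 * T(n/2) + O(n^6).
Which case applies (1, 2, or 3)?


The Master Theorem: T(n) = a*T(n/b) + O(n^c)
  a = 62, b = 2, c = 6
log_b(a) = log_2(62) ~ 5.954
Compare b^c with a: 2^6 = 64 > 62, so c > log_b(a).
Since c > log_b(a), Case 3 applies.
T(n) = O(n^6)
Master Theorem case = 3


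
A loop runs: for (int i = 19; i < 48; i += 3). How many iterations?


Loop starts at i = 19, increments by 3, stops when i >= 48.
Number of iterations = ceil((48 - 19) / 3)
= ceil(29 / 3)
= 10


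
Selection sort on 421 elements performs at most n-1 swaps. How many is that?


Each of the 420 passes places one element in its final position.
Pass 1: swap minimum into position 0
Pass 2: swap minimum of remaining into position 1
...
Pass 420: last two elements, one swap
Maximum swaps = 421 - 1 = 420


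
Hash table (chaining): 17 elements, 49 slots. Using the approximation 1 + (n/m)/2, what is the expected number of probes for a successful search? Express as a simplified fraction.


Computing expected probes:
alpha = 17/49
= 1 + alpha/2
= 1 + 17/(2*49)
= (2*49 + 17) / (2*49)
= 115/98


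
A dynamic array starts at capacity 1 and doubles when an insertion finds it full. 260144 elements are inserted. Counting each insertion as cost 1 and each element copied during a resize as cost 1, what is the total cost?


n = 260144
Insertion costs: 260144
Resizes copy 1, 2, 4, ... up to the largest power of 2 that is <= n-1 = 260143, i.e. 131072.
Copy costs = 1 + 2 + 4 + 8 + 16 + 32 + 64 + 128 + 256 + 512 + 1024 + 2048 + 4096 + 8192 + 16384 + 32768 + 65536 + 131072 = 262143
Total = 260144 + 262143 = 522287


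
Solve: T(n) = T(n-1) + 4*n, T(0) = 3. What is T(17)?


Expanding the recurrence:
T(17) = T(16) + 4*17
       = T(15) + 4*16 + 4*17
       ...
       = T(0) + 4*(1 + 2 + ... + 17)
       = 3 + 4 * 17*18/2
       = 3 + 4 * 153
       = 3 + 612 = 615


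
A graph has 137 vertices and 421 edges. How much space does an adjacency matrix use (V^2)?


Adjacency matrix: V x V grid of entries
Space = V^2 = 137^2 = 137 * 137 = 18769


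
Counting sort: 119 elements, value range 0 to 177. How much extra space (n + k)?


n = 119 (output array)
k = 178 (count array for 178 distinct values)
Extra space = 119 + 178 = 297


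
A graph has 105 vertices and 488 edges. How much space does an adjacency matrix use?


Adjacency matrix: V x V grid of entries
Space = V^2 = 105^2 = 105 * 105 = 11025


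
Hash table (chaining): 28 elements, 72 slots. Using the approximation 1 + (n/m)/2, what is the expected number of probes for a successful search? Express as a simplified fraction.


Computing expected probes:
alpha = 28/72
= 1 + alpha/2
= 1 + 28/(2*72)
= (2*72 + 28) / (2*72)
= 172/144 = 43/36


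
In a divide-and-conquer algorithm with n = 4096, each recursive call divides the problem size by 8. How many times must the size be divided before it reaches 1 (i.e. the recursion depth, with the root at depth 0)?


Number of divisions = log_8(4096)
Sizes: 4096 -> 512 -> 64 -> 8 -> 1 (4 divisions)
Recursion depth = 4


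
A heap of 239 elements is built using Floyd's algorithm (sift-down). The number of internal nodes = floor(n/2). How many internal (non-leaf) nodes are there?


Leaf nodes occupy roughly half the array.
Sift-down is called for each internal node, starting from the last one.
Internal nodes = floor(n/2) = floor(239/2) = 119


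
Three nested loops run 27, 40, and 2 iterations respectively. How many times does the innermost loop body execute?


Loop 1 (outermost): 27 iterations
Loop 2 (middle): 40 iterations per outer
Loop 3 (innermost): 2 iterations per middle
Total = 27 * 40 * 2 = 2160


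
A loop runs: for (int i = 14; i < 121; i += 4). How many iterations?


Loop starts at i = 14, increments by 4, stops when i >= 121.
Number of iterations = ceil((121 - 14) / 4)
= ceil(107 / 4)
= 27


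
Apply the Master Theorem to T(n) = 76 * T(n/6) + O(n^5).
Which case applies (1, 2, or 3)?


The Master Theorem: T(n) = a*T(n/b) + O(n^c)
  a = 76, b = 6, c = 5
log_b(a) = log_6(76) ~ 2.417
Compare b^c with a: 6^5 = 7776 > 76, so c > log_b(a).
Since c > log_b(a), Case 3 applies.
T(n) = O(n^5)
Master Theorem case = 3


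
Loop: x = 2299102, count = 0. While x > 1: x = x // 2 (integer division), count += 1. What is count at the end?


The variable x halves each step:
x = 2299102 -> 1149551 -> 574775 -> 287387 -> 143693 -> 71846 -> 35923 -> 17961 -> 8980 -> 4490 -> 2245 -> 1122 -> 561 -> 280 -> 140 -> 70 -> 35 -> 17 -> 8 -> 4 -> 2 -> 1
Number of halvings = floor(log2(2299102)) = 21


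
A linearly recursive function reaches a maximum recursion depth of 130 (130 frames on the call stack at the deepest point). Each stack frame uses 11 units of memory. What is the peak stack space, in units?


Maximum recursion depth = 130 frames
Memory per frame = 11 units
Total stack space = depth * frame_size
= 130 * 11 = 1430


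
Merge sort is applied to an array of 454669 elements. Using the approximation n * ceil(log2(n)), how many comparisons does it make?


Merge sort divides the array into halves recursively.
Number of levels = ceil(log2(454669)) = 19
At each level, approximately n = 454669 comparisons are needed for merging.
Total comparisons ~ n * ceil(log2(n)) = 454669 * 19 = 8638711


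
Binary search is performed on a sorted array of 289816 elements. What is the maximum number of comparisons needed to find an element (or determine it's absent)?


Binary search halves the search space each comparison:
  Step 1: search space = 289816 -> 144908
  Step 2: search space = 144908 -> 72454
  Step 3: search space = 72454 -> 36227
  Step 4: search space = 36227 -> 18113
  Step 5: search space = 18113 -> 9056
  Step 6: search space = 9056 -> 4528
  Step 7: search space = 4528 -> 2264
  Step 8: search space = 2264 -> 1132
  Step 9: search space = 1132 -> 566
  Step 10: search space = 566 -> 283
  Step 11: search space = 283 -> 141
  Step 12: search space = 141 -> 70
  Step 13: search space = 70 -> 35
  Step 14: search space = 35 -> 17
  Step 15: search space = 17 -> 8
  Step 16: search space = 8 -> 4
  Step 17: search space = 4 -> 2
  Step 18: search space = 2 -> 1
  Step 19: search space = 1 (final check)
Maximum comparisons = floor(log2(289816)) + 1 = 18 + 1 = 19


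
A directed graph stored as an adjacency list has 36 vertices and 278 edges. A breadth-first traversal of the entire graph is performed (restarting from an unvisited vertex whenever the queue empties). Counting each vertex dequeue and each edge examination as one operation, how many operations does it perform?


A full BFS traversal dequeues each vertex once and examines each edge once.
Vertex visits: 36
Edge visits: 278
V + E = 36 + 278 = 314


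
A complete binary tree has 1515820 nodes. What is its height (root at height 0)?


In a complete binary tree, level k holds nodes 2^k .. 2^(k+1)-1 (1-indexed).
Height = floor(log2(n)) = floor(log2(1515820)) = 20
Check: 2^20 = 1048576 <= 1515820 < 2097152 = 2^21


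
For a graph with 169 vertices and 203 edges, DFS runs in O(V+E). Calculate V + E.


A full DFS traversal visits each vertex once and examines each edge once.
V = 169
E = 203
Sum = 169 + 203 = 372


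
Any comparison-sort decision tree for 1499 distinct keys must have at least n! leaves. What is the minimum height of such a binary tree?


A binary decision tree of height h has at most 2^h leaves and needs at least n! of them, so h >= ceil(log2(n!)).
1499! is far too large to multiply out, so use Stirling's series:
  ln(n!) ~ n ln n - n + (1/2) ln(2 pi n) + 1/(12n)  (error below 1/(360 n^3), negligible here)
  ln(1499) = 7.3125535
  n ln n = 1499 * 7.3125535 = 10961.5177
  (1/2) ln(2 pi * 1499) = (1/2) ln(9418.4948) = 4.5752
  1/(12*1499) = 0.0001
  ln(1499!) ~ 10961.5177 - 1499 + 4.5752 + 0.0001 = 9467.0930
Convert to base 2: log2(1499!) = 9467.0930 / ln 2 = 9467.0930 / 0.69314718 = 13658.1281
ceil(13658.1281) = 13659


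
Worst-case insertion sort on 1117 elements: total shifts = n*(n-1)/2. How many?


Sum of shifts = 1 + 2 + 3 + ... + 1116
= 1117 * 1116 / 2
= 1246572 / 2
= 623286


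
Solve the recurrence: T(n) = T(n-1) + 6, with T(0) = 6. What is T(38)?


Unrolling the recurrence:
T(38) = T(37) + 6
       = T(36) + 6 + 6
       = T(35) + 6*3
       ...
       = T(0) + 6*38
       = 6 + 228 = 234


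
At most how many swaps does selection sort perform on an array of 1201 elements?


Each of the 1200 passes places one element in its final position.
Pass 1: swap minimum into position 0
Pass 2: swap minimum of remaining into position 1
...
Pass 1200: last two elements, one swap
Maximum swaps = 1201 - 1 = 1200


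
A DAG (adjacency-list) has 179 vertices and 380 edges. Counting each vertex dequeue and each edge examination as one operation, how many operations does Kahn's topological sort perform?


V = 179 (vertex processing)
E = 380 (edge processing)
V + E = 179 + 380 = 559


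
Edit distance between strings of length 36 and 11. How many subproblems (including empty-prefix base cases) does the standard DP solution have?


The table includes base cases (empty prefixes).
Rows: (m+1) = 37
Columns: (n+1) = 12
Total = 37 * 12 = 444


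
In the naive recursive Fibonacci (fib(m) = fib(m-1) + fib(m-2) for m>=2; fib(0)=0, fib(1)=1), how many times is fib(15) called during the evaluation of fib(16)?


Let N(m) = number of times fib(m) is called while evaluating fib(16).
N(16) = 1 (the initial call).
N(15) = 1 (only fib(16) calls it).
For 1 <= m <= 14: fib(m) is called by fib(m+1) and fib(m+2), so
  N(m) = N(m+1) + N(m+2).
fib(0) is called only by fib(2), so N(0) = N(2).
Walk down from m=16:
  N(16)=1, N(15)=1
N(15) = 1


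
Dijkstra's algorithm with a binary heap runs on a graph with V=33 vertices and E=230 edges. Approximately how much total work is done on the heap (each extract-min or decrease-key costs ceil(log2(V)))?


Dijkstra with a binary heap: each vertex is extracted once, each edge may relax once.
Each heap operation costs O(log V).
V + E = 33 + 230 = 263
ceil(log2(33)) = 6 (since 2^5 = 32 < 33 <= 64 = 2^6)
Total heap work = (V+E) * ceil(log2(V)) = 263 * 6 = 1578


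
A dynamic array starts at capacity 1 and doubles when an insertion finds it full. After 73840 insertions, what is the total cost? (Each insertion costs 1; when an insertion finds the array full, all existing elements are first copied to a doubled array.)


Insertion cost: 73840 (one per element)
Resizes occur just before inserting elements 2, 3, 5, 9, ...
Elements copied at each resize: 1 + 2 + 4 + 8 + 16 + 32 + 64 + 128 + 256 + 512 + 1024 + 2048 + 4096 + 8192 + 16384 + 32768 + 65536
Sum of copies = 131071 (geometric series: 2^k - 1)
Total = 73840 + 131071 = 204911


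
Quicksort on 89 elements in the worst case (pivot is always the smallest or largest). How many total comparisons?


In the worst case, each partition step picks the worst pivot:
  Partition 1: 88 comparisons (n-1 elements to compare)
  Partition 2: 87 comparisons
  Partition 3: 86 comparisons
  Partition 4: 85 comparisons
  Partition 5: 84 comparisons
  ...
  Last partition: 0 comparisons
Total = (n-1) + (n-2) + ... + 1 + 0 = n*(n-1)/2
= 89*88/2 = 3916


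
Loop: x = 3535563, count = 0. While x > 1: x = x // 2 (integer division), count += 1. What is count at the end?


The variable x halves each step:
x = 3535563 -> 1767781 -> 883890 -> 441945 -> 220972 -> 110486 -> 55243 -> 27621 -> 13810 -> 6905 -> 3452 -> 1726 -> 863 -> 431 -> 215 -> 107 -> 53 -> 26 -> 13 -> 6 -> 3 -> 1
Number of halvings = floor(log2(3535563)) = 21


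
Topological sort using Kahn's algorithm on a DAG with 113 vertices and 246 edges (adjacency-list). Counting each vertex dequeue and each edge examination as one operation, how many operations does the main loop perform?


Kahn's algorithm:
  1. Compute in-degrees: O(V + E)
  2. Process queue: each vertex dequeued once (O(V))
     each edge examined once (O(E))
Total = V + E = 113 + 246 = 359


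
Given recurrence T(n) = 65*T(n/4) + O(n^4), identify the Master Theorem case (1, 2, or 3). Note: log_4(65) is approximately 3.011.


Master Theorem parameters: a=65, b=4, c=4
log_b(a) = 3.011
Compare b^c with a: 4^4 = 256 > 65, so c > log_b(a).
Comparing c=4 vs log_b(a)=3.011:
4 > 3.011 => Case 3
Result: T(n) = O(n^4)
Master Theorem case = 3


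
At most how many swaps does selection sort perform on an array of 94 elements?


Each of the 93 passes places one element in its final position.
Pass 1: swap minimum into position 0
Pass 2: swap minimum of remaining into position 1
...
Pass 93: last two elements, one swap
Maximum swaps = 94 - 1 = 93


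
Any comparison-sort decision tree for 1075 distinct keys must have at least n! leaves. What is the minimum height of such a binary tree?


A binary decision tree of height h has at most 2^h leaves and needs at least n! of them, so h >= ceil(log2(n!)).
1075! is far too large to multiply out, so use Stirling's series:
  ln(n!) ~ n ln n - n + (1/2) ln(2 pi n) + 1/(12n)  (error below 1/(360 n^3), negligible here)
  ln(1075) = 6.9800759
  n ln n = 1075 * 6.9800759 = 7503.5816
  (1/2) ln(2 pi * 1075) = (1/2) ln(6754.4242) = 4.4090
  1/(12*1075) = 0.0001
  ln(1075!) ~ 7503.5816 - 1075 + 4.4090 + 0.0001 = 6432.9907
Convert to base 2: log2(1075!) = 6432.9907 / ln 2 = 6432.9907 / 0.69314718 = 9280.8438
ceil(9280.8438) = 9281


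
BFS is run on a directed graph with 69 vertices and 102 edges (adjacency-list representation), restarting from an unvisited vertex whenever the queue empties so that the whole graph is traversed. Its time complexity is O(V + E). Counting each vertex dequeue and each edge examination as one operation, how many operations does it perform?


A full BFS traversal dequeues each vertex exactly once and examines each directed edge exactly once.
V = 69 (vertex processing cost)
E = 102 (edge examination cost)
Total operations proportional to V + E = 69 + 102 = 171


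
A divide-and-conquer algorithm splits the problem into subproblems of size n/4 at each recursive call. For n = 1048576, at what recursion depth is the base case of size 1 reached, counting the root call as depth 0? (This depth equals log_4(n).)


At each depth, the problem size is divided by 4:
  Depth 0: problem size = 1048576
  Depth 1: problem size = 262144
  Depth 2: problem size = 65536
  Depth 3: problem size = 16384
  Depth 4: problem size = 4096
  Depth 5: problem size = 1024
  Depth 6: problem size = 256
  Depth 7: problem size = 64
  Depth 8: problem size = 16
  Depth 9: problem size = 4
  Depth 10: problem size = 1 (base case)
The base case is reached at depth log_4(1048576) = 10 (the tree has 11 levels counting depth 0, but the depth asked for is 10).
Recursion depth = 10


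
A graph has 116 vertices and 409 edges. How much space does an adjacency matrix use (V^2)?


Adjacency matrix: V x V grid of entries
Space = V^2 = 116^2 = 116 * 116 = 13456


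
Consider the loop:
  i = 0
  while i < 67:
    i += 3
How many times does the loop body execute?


Starting at i = 0, each iteration adds 3.
Iterations until i >= 67:
  Iteration 1: i = 0 -> i = 3
  Iteration 2: i = 3 -> i = 6
  Iteration 3: i = 6 -> i = 9
  Iteration 4: i = 9 -> i = 12
  Iteration 5: i = 12 -> i = 15
  Iteration 6: i = 15 -> i = 18
  Iteration 7: i = 18 -> i = 21
  Iteration 8: i = 21 -> i = 24
  ... continuing ...
Total iterations = ceil(67/3) = 23


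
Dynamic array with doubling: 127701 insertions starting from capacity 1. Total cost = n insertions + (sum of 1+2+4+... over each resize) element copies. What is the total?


n = 127701
Insertion costs: 127701
Resizes copy 1, 2, 4, ... up to the largest power of 2 that is <= n-1 = 127700, i.e. 65536.
Copy costs = 1 + 2 + 4 + 8 + 16 + 32 + 64 + 128 + 256 + 512 + 1024 + 2048 + 4096 + 8192 + 16384 + 32768 + 65536 = 131071
Total = 127701 + 131071 = 258772


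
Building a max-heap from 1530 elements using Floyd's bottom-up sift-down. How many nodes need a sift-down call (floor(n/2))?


In a heap of 1530 elements (0-indexed array):
  Last element index: 1529
  Parent of last element: floor((1529 - 1) / 2) = 764
  Internal nodes: indices 0 to 764
  Count = floor(1530/2) = 765


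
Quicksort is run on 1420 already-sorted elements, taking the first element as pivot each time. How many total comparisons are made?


Sum of comparisons per partition:
1419 + 1418 + ... + 1 + 0
= 1420 * (1420 - 1) / 2
= 1420 * 1419 / 2
= 1007490


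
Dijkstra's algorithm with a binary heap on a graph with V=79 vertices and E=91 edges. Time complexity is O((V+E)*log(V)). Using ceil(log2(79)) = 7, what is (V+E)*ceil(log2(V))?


Dijkstra with a binary heap: each vertex is extracted once, each edge may relax once.
Each heap operation costs O(log V).
V + E = 79 + 91 = 170
ceil(log2(79)) = 7 (since 2^6 = 64 < 79 <= 128 = 2^7)
Total heap work = (V+E) * ceil(log2(V)) = 170 * 7 = 1190


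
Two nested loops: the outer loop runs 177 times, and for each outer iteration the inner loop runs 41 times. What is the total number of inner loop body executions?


Outer loop: 177 iterations
Inner loop: 41 iterations per outer iteration
Total = 177 * 41 = 7257


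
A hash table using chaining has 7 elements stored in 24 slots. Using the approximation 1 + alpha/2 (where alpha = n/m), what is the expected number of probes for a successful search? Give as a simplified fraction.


Load factor alpha = n/m = 7/24
Expected probes = 1 + alpha/2 = 1 + 7/(2*24)
= 1 + 7/48
= 48/48 + 7/48
= 55/48


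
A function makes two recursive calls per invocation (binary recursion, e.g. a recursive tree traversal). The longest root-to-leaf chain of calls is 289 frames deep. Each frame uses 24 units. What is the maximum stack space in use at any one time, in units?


Binary recursion: the two calls run one after the other, so only one root-to-leaf chain of frames is on the stack at a time.
Maximum depth (longest chain) = 289 frames
Each frame = 24 units
Max stack space = 289 * 24 = 6936


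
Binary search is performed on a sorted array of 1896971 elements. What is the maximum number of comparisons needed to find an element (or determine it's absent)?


Binary search halves the search space each comparison:
  Step 1: search space = 1896971 -> 948485
  Step 2: search space = 948485 -> 474242
  Step 3: search space = 474242 -> 237121
  Step 4: search space = 237121 -> 118560
  Step 5: search space = 118560 -> 59280
  Step 6: search space = 59280 -> 29640
  Step 7: search space = 29640 -> 14820
  Step 8: search space = 14820 -> 7410
  Step 9: search space = 7410 -> 3705
  Step 10: search space = 3705 -> 1852
  Step 11: search space = 1852 -> 926
  Step 12: search space = 926 -> 463
  Step 13: search space = 463 -> 231
  Step 14: search space = 231 -> 115
  Step 15: search space = 115 -> 57
  Step 16: search space = 57 -> 28
  Step 17: search space = 28 -> 14
  Step 18: search space = 14 -> 7
  Step 19: search space = 7 -> 3
  Step 20: search space = 3 -> 1
  Step 21: search space = 1 (final check)
Maximum comparisons = floor(log2(1896971)) + 1 = 20 + 1 = 21


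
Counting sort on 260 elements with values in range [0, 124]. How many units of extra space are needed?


Output array size: 260 (to store sorted result)
Count array size: 125 (one slot per possible value, range 0 to 124)
Total extra space = 260 + 125 = 385


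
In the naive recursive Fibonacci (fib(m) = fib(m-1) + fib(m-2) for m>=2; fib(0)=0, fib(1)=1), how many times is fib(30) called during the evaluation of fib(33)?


Let N(m) = number of times fib(m) is called while evaluating fib(33).
N(33) = 1 (the initial call).
N(32) = 1 (only fib(33) calls it).
For 1 <= m <= 31: fib(m) is called by fib(m+1) and fib(m+2), so
  N(m) = N(m+1) + N(m+2).
fib(0) is called only by fib(2), so N(0) = N(2).
Walk down from m=33:
  N(33)=1, N(32)=1, N(31)=2, N(30)=3
N(30) = 3


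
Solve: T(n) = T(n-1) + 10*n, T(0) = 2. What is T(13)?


Expanding the recurrence:
T(13) = T(12) + 10*13
       = T(11) + 10*12 + 10*13
       ...
       = T(0) + 10*(1 + 2 + ... + 13)
       = 2 + 10 * 13*14/2
       = 2 + 10 * 91
       = 2 + 910 = 912


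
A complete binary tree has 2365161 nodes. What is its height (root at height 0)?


In a complete binary tree, level k holds nodes 2^k .. 2^(k+1)-1 (1-indexed).
Height = floor(log2(n)) = floor(log2(2365161)) = 21
Check: 2^21 = 2097152 <= 2365161 < 4194304 = 2^22


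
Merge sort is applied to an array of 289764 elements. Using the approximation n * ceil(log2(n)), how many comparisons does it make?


Merge sort divides the array into halves recursively.
Number of levels = ceil(log2(289764)) = 19
At each level, approximately n = 289764 comparisons are needed for merging.
Total comparisons ~ n * ceil(log2(n)) = 289764 * 19 = 5505516


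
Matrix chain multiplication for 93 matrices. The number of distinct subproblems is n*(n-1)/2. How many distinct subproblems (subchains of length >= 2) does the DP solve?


Subproblems are indexed by (i, j) where i < j.
Number of such pairs = n*(n-1)/2
= 93 * 92 / 2
= 4278


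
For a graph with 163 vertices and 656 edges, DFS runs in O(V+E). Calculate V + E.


A full DFS traversal visits each vertex once and examines each edge once.
V = 163
E = 656
Sum = 163 + 656 = 819


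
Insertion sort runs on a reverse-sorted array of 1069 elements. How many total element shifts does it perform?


Sum of shifts = 1 + 2 + 3 + ... + 1068
= 1069 * 1068 / 2
= 1141692 / 2
= 570846


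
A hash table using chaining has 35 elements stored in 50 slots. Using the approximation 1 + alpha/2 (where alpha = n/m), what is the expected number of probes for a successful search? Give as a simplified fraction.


Load factor alpha = n/m = 35/50
Expected probes = 1 + alpha/2 = 1 + 35/(2*50)
= 1 + 35/100
= 100/100 + 35/100
= 135/100
Simplify: 27/20


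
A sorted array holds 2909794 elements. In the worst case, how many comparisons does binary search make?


Halving sequence: 2909794 -> 1454897 -> 727448 -> 363724 -> 181862 -> 90931 -> 45465 -> 22732 -> 11366 -> 5683 -> 2841 -> 1420 -> 710 -> 355 -> 177 -> 88 -> 44 -> 22 -> 11 -> 5 -> 2 -> 1
Number of halvings = 21
Max comparisons = 21 + 1 = 22


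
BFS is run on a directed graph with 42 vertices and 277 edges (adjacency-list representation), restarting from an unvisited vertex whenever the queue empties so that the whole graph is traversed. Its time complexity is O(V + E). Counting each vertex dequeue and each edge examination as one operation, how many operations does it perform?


A full BFS traversal dequeues each vertex exactly once and examines each directed edge exactly once.
V = 42 (vertex processing cost)
E = 277 (edge examination cost)
Total operations proportional to V + E = 42 + 277 = 319


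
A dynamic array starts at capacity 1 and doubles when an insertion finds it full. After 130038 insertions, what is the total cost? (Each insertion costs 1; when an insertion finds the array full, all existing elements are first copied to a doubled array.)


Insertion cost: 130038 (one per element)
Resizes occur just before inserting elements 2, 3, 5, 9, ...
Elements copied at each resize: 1 + 2 + 4 + 8 + 16 + 32 + 64 + 128 + 256 + 512 + 1024 + 2048 + 4096 + 8192 + 16384 + 32768 + 65536
Sum of copies = 131071 (geometric series: 2^k - 1)
Total = 130038 + 131071 = 261109


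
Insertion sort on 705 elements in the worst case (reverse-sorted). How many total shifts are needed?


In the worst case (reverse-sorted), each element shifts past all previous:
  Element 1: 1 shifts
  Element 2: 2 shifts
  Element 3: 3 shifts
  Element 4: 4 shifts
  Element 5: 5 shifts
  ...
  Element 704: 704 shifts
Total = 1 + 2 + ... + 704
= 705*(705-1)/2 = 248160


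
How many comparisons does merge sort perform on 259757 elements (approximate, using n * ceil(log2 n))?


Recursion depth: ceil(log2(259757)) = 18
Each recursion level merges n = 259757 elements
Total = 259757 * 18 = 4675626


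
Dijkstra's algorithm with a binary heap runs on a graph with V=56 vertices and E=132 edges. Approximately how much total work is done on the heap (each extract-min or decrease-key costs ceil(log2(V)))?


Dijkstra with a binary heap: each vertex is extracted once, each edge may relax once.
Each heap operation costs O(log V).
V + E = 56 + 132 = 188
ceil(log2(56)) = 6 (since 2^5 = 32 < 56 <= 64 = 2^6)
Total heap work = (V+E) * ceil(log2(V)) = 188 * 6 = 1128


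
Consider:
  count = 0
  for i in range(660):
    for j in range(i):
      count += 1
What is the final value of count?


For each i, the inner loop runs i times:
  i=0: inner runs 0 times
  i=1: inner runs 1 time
  i=2: inner runs 2 times
  i=3: inner runs 3 times
  i=4: inner runs 4 times
  i=5: inner runs 5 times
  i=6: inner runs 6 times
  i=7: inner runs 7 times
  ...
Total = 0 + 1 + 2 + ... + 659 = 660*(660-1)/2 = 217470


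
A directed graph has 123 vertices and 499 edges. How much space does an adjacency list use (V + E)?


Adjacency list: one list head per vertex + one entry per edge
Vertex heads: 123
Edge entries: 499
Total = 123 + 499 = 622


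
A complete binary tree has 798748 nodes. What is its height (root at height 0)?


In a complete binary tree, level k holds nodes 2^k .. 2^(k+1)-1 (1-indexed).
Height = floor(log2(n)) = floor(log2(798748)) = 19
Check: 2^19 = 524288 <= 798748 < 1048576 = 2^20


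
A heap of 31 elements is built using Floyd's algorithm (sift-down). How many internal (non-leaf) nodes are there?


Leaf nodes occupy roughly half the array.
Sift-down is called for each internal node, starting from the last one.
Internal nodes = floor(n/2) = floor(31/2) = 15


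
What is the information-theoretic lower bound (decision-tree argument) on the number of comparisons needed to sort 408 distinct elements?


A binary decision tree of height h has at most 2^h leaves and needs at least n! of them, so h >= ceil(log2(n!)).
408! is far too large to multiply out, so use Stirling's series:
  ln(n!) ~ n ln n - n + (1/2) ln(2 pi n) + 1/(12n)  (error below 1/(360 n^3), negligible here)
  ln(408) = 6.0112672
  n ln n = 408 * 6.0112672 = 2452.5970
  (1/2) ln(2 pi * 408) = (1/2) ln(2563.5396) = 3.9246
  1/(12*408) = 0.0002
  ln(408!) ~ 2452.5970 - 408 + 3.9246 + 0.0002 = 2048.5218
Convert to base 2: log2(408!) = 2048.5218 / ln 2 = 2048.5218 / 0.69314718 = 2955.3922
ceil(2955.3922) = 2956


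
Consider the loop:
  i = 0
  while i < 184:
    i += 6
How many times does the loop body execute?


Starting at i = 0, each iteration adds 6.
Iterations until i >= 184:
  Iteration 1: i = 0 -> i = 6
  Iteration 2: i = 6 -> i = 12
  Iteration 3: i = 12 -> i = 18
  Iteration 4: i = 18 -> i = 24
  Iteration 5: i = 24 -> i = 30
  Iteration 6: i = 30 -> i = 36
  Iteration 7: i = 36 -> i = 42
  Iteration 8: i = 42 -> i = 48
  ... continuing ...
Total iterations = ceil(184/6) = 31


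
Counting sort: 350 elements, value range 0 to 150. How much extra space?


n = 350 (output array)
k = 151 (count array for 151 distinct values)
Extra space = 350 + 151 = 501


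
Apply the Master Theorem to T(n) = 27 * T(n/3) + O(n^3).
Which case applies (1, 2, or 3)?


The Master Theorem: T(n) = a*T(n/b) + O(n^c)
  a = 27, b = 3, c = 3
log_b(a) = log_3(27) = 3
Compare b^c with a: 3^3 = 27 = 27, so c = log_b(a).
Since c = log_b(a) exactly, Case 2 applies.
T(n) = O(n^3 * log(n))
Master Theorem case = 2


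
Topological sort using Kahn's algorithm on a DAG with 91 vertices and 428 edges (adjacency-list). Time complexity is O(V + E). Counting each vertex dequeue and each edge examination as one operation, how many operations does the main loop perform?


Kahn's algorithm:
  1. Compute in-degrees: O(V + E)
  2. Process queue: each vertex dequeued once (O(V))
     each edge examined once (O(E))
Total = V + E = 91 + 428 = 519


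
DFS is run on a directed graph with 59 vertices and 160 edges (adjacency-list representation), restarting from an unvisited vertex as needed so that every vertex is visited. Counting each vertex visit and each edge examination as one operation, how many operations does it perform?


A full DFS traversal processes each vertex exactly once (push/pop on stack).
Each directed edge is examined once.
V = 59, E = 160
V + E = 219


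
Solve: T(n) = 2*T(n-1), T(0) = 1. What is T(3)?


Unrolling:
T(3) = 2*T(2) = 2^2*T(1) = ... = 2^3*T(0)
= 2^3 * 1
= 8 * 1 = 8


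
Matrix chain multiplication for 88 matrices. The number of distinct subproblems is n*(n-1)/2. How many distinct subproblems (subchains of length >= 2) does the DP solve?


Subproblems are indexed by (i, j) where i < j.
Number of such pairs = n*(n-1)/2
= 88 * 87 / 2
= 3828


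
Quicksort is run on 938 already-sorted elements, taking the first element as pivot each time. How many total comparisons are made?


Sum of comparisons per partition:
937 + 936 + ... + 1 + 0
= 938 * (938 - 1) / 2
= 938 * 937 / 2
= 439453


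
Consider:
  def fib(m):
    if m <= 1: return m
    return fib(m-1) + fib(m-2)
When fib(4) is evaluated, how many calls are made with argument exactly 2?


Let N(m) = number of times fib(m) is called while evaluating fib(4).
N(4) = 1 (the initial call).
N(3) = 1 (only fib(4) calls it).
For 1 <= m <= 2: fib(m) is called by fib(m+1) and fib(m+2), so
  N(m) = N(m+1) + N(m+2).
fib(0) is called only by fib(2), so N(0) = N(2).
Walk down from m=4:
  N(4)=1, N(3)=1, N(2)=2
N(2) = 2


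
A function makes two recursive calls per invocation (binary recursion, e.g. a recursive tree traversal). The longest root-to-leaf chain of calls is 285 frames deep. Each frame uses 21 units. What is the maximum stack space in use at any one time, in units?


Binary recursion: the two calls run one after the other, so only one root-to-leaf chain of frames is on the stack at a time.
Maximum depth (longest chain) = 285 frames
Each frame = 21 units
Max stack space = 285 * 21 = 5985


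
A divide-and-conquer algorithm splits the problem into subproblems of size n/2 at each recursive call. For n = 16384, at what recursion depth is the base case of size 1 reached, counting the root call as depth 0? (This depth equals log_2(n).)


At each depth, the problem size is divided by 2:
  Depth 0: problem size = 16384
  Depth 1: problem size = 8192
  Depth 2: problem size = 4096
  Depth 3: problem size = 2048
  Depth 4: problem size = 1024
  Depth 5: problem size = 512
  Depth 6: problem size = 256
  Depth 7: problem size = 128
  Depth 8: problem size = 64
  Depth 9: problem size = 32
  Depth 10: problem size = 16
  Depth 11: problem size = 8
  Depth 12: problem size = 4
  Depth 13: problem size = 2
  Depth 14: problem size = 1 (base case)
The base case is reached at depth log_2(16384) = 14 (the tree has 15 levels counting depth 0, but the depth asked for is 14).
Recursion depth = 14


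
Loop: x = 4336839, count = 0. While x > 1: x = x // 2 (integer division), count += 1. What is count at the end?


The variable x halves each step:
x = 4336839 -> 2168419 -> 1084209 -> 542104 -> 271052 -> 135526 -> 67763 -> 33881 -> 16940 -> 8470 -> 4235 -> 2117 -> 1058 -> 529 -> 264 -> 132 -> 66 -> 33 -> 16 -> 8 -> 4 -> 2 -> 1
Number of halvings = floor(log2(4336839)) = 22


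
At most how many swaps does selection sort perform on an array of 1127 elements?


Each of the 1126 passes places one element in its final position.
Pass 1: swap minimum into position 0
Pass 2: swap minimum of remaining into position 1
...
Pass 1126: last two elements, one swap
Maximum swaps = 1127 - 1 = 1126


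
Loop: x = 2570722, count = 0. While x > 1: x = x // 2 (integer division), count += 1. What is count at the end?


The variable x halves each step:
x = 2570722 -> 1285361 -> 642680 -> 321340 -> 160670 -> 80335 -> 40167 -> 20083 -> 10041 -> 5020 -> 2510 -> 1255 -> 627 -> 313 -> 156 -> 78 -> 39 -> 19 -> 9 -> 4 -> 2 -> 1
Number of halvings = floor(log2(2570722)) = 21


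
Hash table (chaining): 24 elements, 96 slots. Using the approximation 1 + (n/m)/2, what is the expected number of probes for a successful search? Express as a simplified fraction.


Computing expected probes:
alpha = 24/96
= 1 + alpha/2
= 1 + 24/(2*96)
= (2*96 + 24) / (2*96)
= 216/192 = 9/8
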